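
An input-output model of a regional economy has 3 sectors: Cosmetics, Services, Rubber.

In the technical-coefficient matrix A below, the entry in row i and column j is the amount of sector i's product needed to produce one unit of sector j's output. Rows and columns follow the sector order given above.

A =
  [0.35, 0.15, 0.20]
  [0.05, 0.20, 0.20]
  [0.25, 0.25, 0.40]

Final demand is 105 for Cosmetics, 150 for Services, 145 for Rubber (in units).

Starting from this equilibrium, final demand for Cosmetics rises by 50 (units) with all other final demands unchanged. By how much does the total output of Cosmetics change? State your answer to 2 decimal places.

Δx_1 = 95.56

I − A =
  [   0.65    -0.15    -0.20]
  [  -0.05     0.80    -0.20]
  [  -0.25    -0.25     0.60]
Cofactors of I−A, C_ij = (−1)^(i+j)·(minor ij) (rows/columns in the sector order above):
  C_11 = (0.80)(0.60) − (-0.20)(-0.25) = 0.4300
  C_12 = −[(-0.05)(0.60) − (-0.20)(-0.25)] = 0.0800
  C_13 = (-0.05)(-0.25) − (0.80)(-0.25) = 0.2125
  C_21 = −[(-0.15)(0.60) − (-0.20)(-0.25)] = 0.1400
  C_22 = (0.65)(0.60) − (-0.20)(-0.25) = 0.3400
  C_23 = −[(0.65)(-0.25) − (-0.15)(-0.25)] = 0.2000
  C_31 = (-0.15)(-0.20) − (-0.20)(0.80) = 0.1900
  C_32 = −[(0.65)(-0.20) − (-0.20)(-0.05)] = 0.1400
  C_33 = (0.65)(0.80) − (-0.15)(-0.05) = 0.5125
det(I−A) = Σ_j (I−A)_1j·C_1j = (0.65)(0.4300) + (-0.15)(0.0800) + (-0.20)(0.2125) = 0.2250
adj(I−A) = Cᵀ =
  [ 0.4300   0.1400   0.1900]
  [ 0.0800   0.3400   0.1400]
  [ 0.2125   0.2000   0.5125]
(I − A)⁻¹ = adj(I−A) / det(I−A) ≈
  [   1.9111     0.6222     0.8444]
  [   0.3556     1.5111     0.6222]
  [   0.9444     0.8889     2.2778]
Δx = (I − A)⁻¹ Δd with Δd having +50 in the Cosmetics component and 0 elsewhere.
So Δx_1 = L_11 · (+50), where L_11 = adj(I−A)_11 / det(I−A) = 0.4300 / 0.2250.
Δx_1 = 0.4300 × (+50) / 0.2250 = 21.50 / 0.2250 ≈ 95.56.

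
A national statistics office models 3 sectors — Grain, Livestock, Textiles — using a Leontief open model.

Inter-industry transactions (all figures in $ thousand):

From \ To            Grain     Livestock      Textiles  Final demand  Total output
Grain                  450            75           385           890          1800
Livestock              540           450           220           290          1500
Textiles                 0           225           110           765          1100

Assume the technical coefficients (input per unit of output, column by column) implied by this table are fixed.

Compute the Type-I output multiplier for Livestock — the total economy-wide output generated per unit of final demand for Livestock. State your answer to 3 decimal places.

Technical coefficients a_ij = z_ij / X_j:
  a_GG = 450/1800 = 0.25, a_LG = 540/1800 = 0.30, a_TG = 0/1800 = 0.00
  a_GL = 75/1500 = 0.05, a_LL = 450/1500 = 0.30, a_TL = 225/1500 = 0.15
  a_GT = 385/1100 = 0.35, a_LT = 220/1100 = 0.20, a_TT = 110/1100 = 0.10
I − A =
  [   0.75    -0.05    -0.35]
  [  -0.30     0.70    -0.20]
  [   0.00    -0.15     0.90]
Cofactors of I−A, C_ij = (−1)^(i+j)·(minor ij) (rows/columns in the sector order above):
  C_11 = (0.70)(0.90) − (-0.20)(-0.15) = 0.6000
  C_12 = −[(-0.30)(0.90) − (-0.20)(0.00)] = 0.2700
  C_13 = (-0.30)(-0.15) − (0.70)(0.00) = 0.0450
  C_21 = −[(-0.05)(0.90) − (-0.35)(-0.15)] = 0.0975
  C_22 = (0.75)(0.90) − (-0.35)(0.00) = 0.6750
  C_23 = −[(0.75)(-0.15) − (-0.05)(0.00)] = 0.1125
  C_31 = (-0.05)(-0.20) − (-0.35)(0.70) = 0.2550
  C_32 = −[(0.75)(-0.20) − (-0.35)(-0.30)] = 0.2550
  C_33 = (0.75)(0.70) − (-0.05)(-0.30) = 0.5100
det(I−A) = Σ_j (I−A)_1j·C_1j = (0.75)(0.6000) + (-0.05)(0.2700) + (-0.35)(0.0450) = 0.42075
adj(I−A) = Cᵀ =
  [ 0.6000   0.0975   0.2550]
  [ 0.2700   0.6750   0.2550]
  [ 0.0450   0.1125   0.5100]
(I − A)⁻¹ = adj(I−A) / det(I−A) ≈
  [   1.4260     0.2317     0.6061]
  [   0.6417     1.6043     0.6061]
  [   0.1070     0.2674     1.2121]
The output multiplier for sector j is the column-j sum of the Leontief inverse (I − A)⁻¹ = adj(I−A) / det(I−A).
Column L of adj(I−A): (0.0975, 0.6750, 0.1125); det(I−A) = 0.42075.
m_L = (0.0975 + 0.6750 + 0.1125) / 0.42075 = 0.885 / 0.42075 ≈ 2.103.

m_L = 2.103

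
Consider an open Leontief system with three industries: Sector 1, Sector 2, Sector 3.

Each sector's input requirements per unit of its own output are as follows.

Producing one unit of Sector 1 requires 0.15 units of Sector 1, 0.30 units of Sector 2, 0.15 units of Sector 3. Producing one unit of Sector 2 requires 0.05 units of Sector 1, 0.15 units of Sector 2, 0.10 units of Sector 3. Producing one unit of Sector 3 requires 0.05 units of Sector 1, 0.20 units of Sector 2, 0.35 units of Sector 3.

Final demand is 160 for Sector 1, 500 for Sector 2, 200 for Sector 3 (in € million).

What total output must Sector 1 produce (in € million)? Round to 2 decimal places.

x_1 = 264.01

I − A =
  [   0.85    -0.05    -0.05]
  [  -0.30     0.85    -0.20]
  [  -0.15    -0.10     0.65]
Cofactors of I−A, C_ij = (−1)^(i+j)·(minor ij) (rows/columns in the sector order above):
  C_11 = (0.85)(0.65) − (-0.20)(-0.10) = 0.5325
  C_12 = −[(-0.30)(0.65) − (-0.20)(-0.15)] = 0.2250
  C_13 = (-0.30)(-0.10) − (0.85)(-0.15) = 0.1575
  C_21 = −[(-0.05)(0.65) − (-0.05)(-0.10)] = 0.0375
  C_22 = (0.85)(0.65) − (-0.05)(-0.15) = 0.5450
  C_23 = −[(0.85)(-0.10) − (-0.05)(-0.15)] = 0.0925
  C_31 = (-0.05)(-0.20) − (-0.05)(0.85) = 0.0525
  C_32 = −[(0.85)(-0.20) − (-0.05)(-0.30)] = 0.1850
  C_33 = (0.85)(0.85) − (-0.05)(-0.30) = 0.7075
det(I−A) = Σ_j (I−A)_1j·C_1j = (0.85)(0.5325) + (-0.05)(0.2250) + (-0.05)(0.1575) = 0.4335
adj(I−A) = Cᵀ =
  [ 0.5325   0.0375   0.0525]
  [ 0.2250   0.5450   0.1850]
  [ 0.1575   0.0925   0.7075]
(I − A)⁻¹ = adj(I−A) / det(I−A) ≈
  [   1.2284     0.0865     0.1211]
  [   0.5190     1.2572     0.4268]
  [   0.3633     0.2134     1.6321]
x = (I − A)⁻¹ d = adj(I−A)·d / det(I−A), with det(I−A) = 0.4335:
  x_1 = (0.5325·160 + 0.0375·500 + 0.0525·200) / 0.4335 = 114.45 / 0.4335 ≈ 264.01
  x_2 = (0.2250·160 + 0.5450·500 + 0.1850·200) / 0.4335 = 345.50 / 0.4335 ≈ 797.00
  x_3 = (0.1575·160 + 0.0925·500 + 0.7075·200) / 0.4335 = 212.95 / 0.4335 ≈ 491.23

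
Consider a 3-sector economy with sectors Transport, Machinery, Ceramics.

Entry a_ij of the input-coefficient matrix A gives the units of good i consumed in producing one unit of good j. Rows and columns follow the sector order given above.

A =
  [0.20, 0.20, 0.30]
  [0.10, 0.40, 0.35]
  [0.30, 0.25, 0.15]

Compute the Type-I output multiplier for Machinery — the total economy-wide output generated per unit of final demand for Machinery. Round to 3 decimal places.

m_M = 4.591

I − A =
  [   0.80    -0.20    -0.30]
  [  -0.10     0.60    -0.35]
  [  -0.30    -0.25     0.85]
Cofactors of I−A, C_ij = (−1)^(i+j)·(minor ij) (rows/columns in the sector order above):
  C_11 = (0.60)(0.85) − (-0.35)(-0.25) = 0.4225
  C_12 = −[(-0.10)(0.85) − (-0.35)(-0.30)] = 0.1900
  C_13 = (-0.10)(-0.25) − (0.60)(-0.30) = 0.2050
  C_21 = −[(-0.20)(0.85) − (-0.30)(-0.25)] = 0.2450
  C_22 = (0.80)(0.85) − (-0.30)(-0.30) = 0.5900
  C_23 = −[(0.80)(-0.25) − (-0.20)(-0.30)] = 0.2600
  C_31 = (-0.20)(-0.35) − (-0.30)(0.60) = 0.2500
  C_32 = −[(0.80)(-0.35) − (-0.30)(-0.10)] = 0.3100
  C_33 = (0.80)(0.60) − (-0.20)(-0.10) = 0.4600
det(I−A) = Σ_j (I−A)_1j·C_1j = (0.80)(0.4225) + (-0.20)(0.1900) + (-0.30)(0.2050) = 0.2385
adj(I−A) = Cᵀ =
  [ 0.4225   0.2450   0.2500]
  [ 0.1900   0.5900   0.3100]
  [ 0.2050   0.2600   0.4600]
(I − A)⁻¹ = adj(I−A) / det(I−A) ≈
  [   1.7715     1.0273     1.0482]
  [   0.7966     2.4738     1.2998]
  [   0.8595     1.0901     1.9287]
The output multiplier for sector j is the column-j sum of the Leontief inverse (I − A)⁻¹ = adj(I−A) / det(I−A).
Column M of adj(I−A): (0.2450, 0.5900, 0.2600); det(I−A) = 0.2385.
m_M = (0.2450 + 0.5900 + 0.2600) / 0.2385 = 1.095 / 0.2385 ≈ 4.591.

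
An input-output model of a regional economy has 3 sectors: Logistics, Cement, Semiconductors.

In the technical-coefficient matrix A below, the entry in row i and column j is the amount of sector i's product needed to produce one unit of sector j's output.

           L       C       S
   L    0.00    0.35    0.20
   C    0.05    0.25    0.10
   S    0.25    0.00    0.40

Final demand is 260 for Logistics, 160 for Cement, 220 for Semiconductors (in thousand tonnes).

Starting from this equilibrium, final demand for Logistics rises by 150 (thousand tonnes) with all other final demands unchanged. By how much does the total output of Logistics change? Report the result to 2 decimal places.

Δx_L = 171.65

I − A =
  [   1.00    -0.35    -0.20]
  [  -0.05     0.75    -0.10]
  [  -0.25     0.00     0.60]
Cofactors of I−A, C_ij = (−1)^(i+j)·(minor ij) (rows/columns in the sector order above):
  C_11 = (0.75)(0.60) − (-0.10)(0.00) = 0.4500
  C_12 = −[(-0.05)(0.60) − (-0.10)(-0.25)] = 0.0550
  C_13 = (-0.05)(0.00) − (0.75)(-0.25) = 0.1875
  C_21 = −[(-0.35)(0.60) − (-0.20)(0.00)] = 0.2100
  C_22 = (1.00)(0.60) − (-0.20)(-0.25) = 0.5500
  C_23 = −[(1.00)(0.00) − (-0.35)(-0.25)] = 0.0875
  C_31 = (-0.35)(-0.10) − (-0.20)(0.75) = 0.1850
  C_32 = −[(1.00)(-0.10) − (-0.20)(-0.05)] = 0.1100
  C_33 = (1.00)(0.75) − (-0.35)(-0.05) = 0.7325
det(I−A) = Σ_j (I−A)_1j·C_1j = (1.00)(0.4500) + (-0.35)(0.0550) + (-0.20)(0.1875) = 0.39325
adj(I−A) = Cᵀ =
  [ 0.4500   0.2100   0.1850]
  [ 0.0550   0.5500   0.1100]
  [ 0.1875   0.0875   0.7325]
(I − A)⁻¹ = adj(I−A) / det(I−A) ≈
  [   1.1443     0.5340     0.4704]
  [   0.1399     1.3986     0.2797]
  [   0.4768     0.2225     1.8627]
Δx = (I − A)⁻¹ Δd with Δd having +150 in the Logistics component and 0 elsewhere.
So Δx_L = L_LL · (+150), where L_LL = adj(I−A)_LL / det(I−A) = 0.4500 / 0.39325.
Δx_L = 0.4500 × (+150) / 0.39325 = 67.50 / 0.39325 ≈ 171.65.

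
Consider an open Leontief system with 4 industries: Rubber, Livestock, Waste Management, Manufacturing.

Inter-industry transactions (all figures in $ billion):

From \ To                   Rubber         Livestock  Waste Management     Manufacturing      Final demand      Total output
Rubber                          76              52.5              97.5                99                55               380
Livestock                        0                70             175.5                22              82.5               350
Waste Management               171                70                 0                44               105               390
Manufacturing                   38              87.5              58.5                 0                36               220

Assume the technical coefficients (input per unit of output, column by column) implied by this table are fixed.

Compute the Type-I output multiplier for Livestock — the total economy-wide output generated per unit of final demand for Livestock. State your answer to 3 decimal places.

Technical coefficients a_ij = z_ij / X_j:
  a_RR = 76/380 = 0.20, a_LR = 0/380 = 0.00, a_WR = 171/380 = 0.45, a_MR = 38/380 = 0.10
  a_RL = 52.5/350 = 0.15, a_LL = 70/350 = 0.20, a_WL = 70/350 = 0.20, a_ML = 87.5/350 = 0.25
  a_RW = 97.5/390 = 0.25, a_LW = 175.5/390 = 0.45, a_WW = 0/390 = 0.00, a_MW = 58.5/390 = 0.15
  a_RM = 99/220 = 0.45, a_LM = 22/220 = 0.10, a_WM = 44/220 = 0.20, a_MM = 0/220 = 0.00
I − A =
  [   0.80    -0.15    -0.25    -0.45]
  [   0.00     0.80    -0.45    -0.10]
  [  -0.45    -0.20     1.00    -0.20]
  [  -0.10    -0.25    -0.15     1.00]
Compute the cofactors C_ij = (−1)^(i+j)·(3×3 minor ij) of I−A; the adjugate is their transpose:
adj(I−A) = Cᵀ =
  [ 0.635500   0.334000   0.368125   0.393000]
  [ 0.228250   0.583125   0.354250   0.231875]
  [ 0.366750   0.312125   0.582500   0.312750]
  [ 0.175625   0.226000   0.212750   0.447625]
det(I−A) = Σ_j (I−A)_1j·C_1j = (0.80)(0.635500) + (-0.15)(0.228250) + (-0.25)(0.366750) + (-0.45)(0.175625) = 0.30344375
(I − A)⁻¹ = adj(I−A) / det(I−A) ≈
  [   2.0943     1.1007     1.2132     1.2951]
  [   0.7522     1.9217     1.1674     0.7641]
  [   1.2086     1.0286     1.9196     1.0307]
  [   0.5788     0.7448     0.7011     1.4751]
The output multiplier for sector j is the column-j sum of the Leontief inverse (I − A)⁻¹ = adj(I−A) / det(I−A).
Column L of adj(I−A): (0.334000, 0.583125, 0.312125, 0.226000); det(I−A) = 0.30344375.
m_L = (0.334000 + 0.583125 + 0.312125 + 0.226000) / 0.30344375 = 1.45525 / 0.30344375 ≈ 4.796.

m_L = 4.796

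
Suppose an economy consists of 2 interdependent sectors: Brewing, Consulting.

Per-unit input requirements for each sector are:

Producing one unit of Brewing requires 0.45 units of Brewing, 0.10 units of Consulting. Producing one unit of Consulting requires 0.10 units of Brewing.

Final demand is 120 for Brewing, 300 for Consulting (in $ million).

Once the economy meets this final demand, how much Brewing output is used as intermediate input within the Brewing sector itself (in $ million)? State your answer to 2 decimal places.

I − A =
  [   0.55    -0.10]
  [  -0.10     1.00]
det(I−A) = (0.55)(1.00) − (-0.10)(-0.10) = 0.5400
adj(I−A) = [[1.00, 0.10], [0.10, 0.55]]
(I − A)⁻¹ = adj(I−A) / det(I−A) ≈
  [   1.8519     0.1852]
  [   0.1852     1.0185]
First solve x = (I − A)⁻¹ d = adj(I−A)·d / det(I−A); in particular x_1 = (1.00·120 + 0.10·300) / 0.5400 = 150.00 / 0.5400 ≈ 277.7778.
Intermediate flow from 1 to 1: z_11 = a_11 · x_1 = 0.45 × 150.00 / 0.5400 = 67.50 / 0.5400 = 125.00.

z_11 = 125.00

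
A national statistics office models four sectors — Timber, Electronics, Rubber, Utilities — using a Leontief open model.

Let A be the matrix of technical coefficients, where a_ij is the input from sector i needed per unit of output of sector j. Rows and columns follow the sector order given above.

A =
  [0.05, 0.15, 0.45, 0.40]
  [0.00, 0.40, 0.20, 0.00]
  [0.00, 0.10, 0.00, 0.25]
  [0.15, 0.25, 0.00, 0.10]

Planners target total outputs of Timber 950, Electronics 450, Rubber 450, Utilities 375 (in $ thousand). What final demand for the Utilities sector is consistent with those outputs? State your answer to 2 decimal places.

d_U = 82.50

I − A =
  [   0.95    -0.15    -0.45    -0.40]
  [   0.00     0.60    -0.20     0.00]
  [   0.00    -0.10     1.00    -0.25]
  [  -0.15    -0.25     0.00     0.90]
d = (I − A) x:
  d_T = (+0.95)·950 + (-0.15)·450 + (-0.45)·450 + (-0.40)·375 = 482.50
  d_E = (+0.00)·950 + (+0.60)·450 + (-0.20)·450 + (+0.00)·375 = 180.00
  d_R = (+0.00)·950 + (-0.10)·450 + (+1.00)·450 + (-0.25)·375 = 311.25
  d_U = (-0.15)·950 + (-0.25)·450 + (+0.00)·450 + (+0.90)·375 = 82.50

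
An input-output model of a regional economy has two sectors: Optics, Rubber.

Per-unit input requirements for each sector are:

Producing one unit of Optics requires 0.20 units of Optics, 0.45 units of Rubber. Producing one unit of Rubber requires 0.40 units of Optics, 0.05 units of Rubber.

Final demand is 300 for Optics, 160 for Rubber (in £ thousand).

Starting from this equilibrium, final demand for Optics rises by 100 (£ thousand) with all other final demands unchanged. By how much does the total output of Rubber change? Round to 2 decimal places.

Δx_R = 77.59

I − A =
  [   0.80    -0.40]
  [  -0.45     0.95]
det(I−A) = (0.80)(0.95) − (-0.40)(-0.45) = 0.5800
adj(I−A) = [[0.95, 0.40], [0.45, 0.80]]
(I − A)⁻¹ = adj(I−A) / det(I−A) ≈
  [   1.6379     0.6897]
  [   0.7759     1.3793]
Δx = (I − A)⁻¹ Δd with Δd having +100 in the Optics component and 0 elsewhere.
So Δx_R = L_RO · (+100), where L_RO = adj(I−A)_RO / det(I−A) = 0.45 / 0.5800.
Δx_R = 0.45 × (+100) / 0.5800 = 45.00 / 0.5800 ≈ 77.59.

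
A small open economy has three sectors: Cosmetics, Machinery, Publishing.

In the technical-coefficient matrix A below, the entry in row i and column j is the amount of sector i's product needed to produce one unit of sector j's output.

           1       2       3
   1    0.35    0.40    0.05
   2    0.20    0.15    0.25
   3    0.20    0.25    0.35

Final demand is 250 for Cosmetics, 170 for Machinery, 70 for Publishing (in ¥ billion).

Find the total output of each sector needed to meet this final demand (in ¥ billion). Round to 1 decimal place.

I − A =
  [   0.65    -0.40    -0.05]
  [  -0.20     0.85    -0.25]
  [  -0.20    -0.25     0.65]
Cofactors of I−A, C_ij = (−1)^(i+j)·(minor ij) (rows/columns in the sector order above):
  C_11 = (0.85)(0.65) − (-0.25)(-0.25) = 0.4900
  C_12 = −[(-0.20)(0.65) − (-0.25)(-0.20)] = 0.1800
  C_13 = (-0.20)(-0.25) − (0.85)(-0.20) = 0.2200
  C_21 = −[(-0.40)(0.65) − (-0.05)(-0.25)] = 0.2725
  C_22 = (0.65)(0.65) − (-0.05)(-0.20) = 0.4125
  C_23 = −[(0.65)(-0.25) − (-0.40)(-0.20)] = 0.2425
  C_31 = (-0.40)(-0.25) − (-0.05)(0.85) = 0.1425
  C_32 = −[(0.65)(-0.25) − (-0.05)(-0.20)] = 0.1725
  C_33 = (0.65)(0.85) − (-0.40)(-0.20) = 0.4725
det(I−A) = Σ_j (I−A)_1j·C_1j = (0.65)(0.4900) + (-0.40)(0.1800) + (-0.05)(0.2200) = 0.2355
adj(I−A) = Cᵀ =
  [ 0.4900   0.2725   0.1425]
  [ 0.1800   0.4125   0.1725]
  [ 0.2200   0.2425   0.4725]
(I − A)⁻¹ = adj(I−A) / det(I−A) ≈
  [   2.0807     1.1571     0.6051]
  [   0.7643     1.7516     0.7325]
  [   0.9342     1.0297     2.0064]
x = (I − A)⁻¹ d = adj(I−A)·d / det(I−A), with det(I−A) = 0.2355:
  x_1 = (0.4900·250 + 0.2725·170 + 0.1425·70) / 0.2355 = 178.80 / 0.2355 ≈ 759.2
  x_2 = (0.1800·250 + 0.4125·170 + 0.1725·70) / 0.2355 = 127.20 / 0.2355 ≈ 540.1
  x_3 = (0.2200·250 + 0.2425·170 + 0.4725·70) / 0.2355 = 129.30 / 0.2355 ≈ 549.0

x_1 = 759.2, x_2 = 540.1, x_3 = 549.0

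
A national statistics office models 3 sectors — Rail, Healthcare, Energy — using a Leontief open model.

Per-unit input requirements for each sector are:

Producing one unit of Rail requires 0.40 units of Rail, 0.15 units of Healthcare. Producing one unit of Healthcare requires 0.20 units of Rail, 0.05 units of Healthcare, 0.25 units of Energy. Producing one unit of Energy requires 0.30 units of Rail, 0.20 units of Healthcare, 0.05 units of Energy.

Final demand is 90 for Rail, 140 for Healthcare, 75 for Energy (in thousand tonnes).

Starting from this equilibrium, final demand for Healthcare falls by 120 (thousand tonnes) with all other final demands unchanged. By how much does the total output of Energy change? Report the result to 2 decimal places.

Δx_E = -38.16

I − A =
  [   0.60    -0.20    -0.30]
  [  -0.15     0.95    -0.20]
  [   0.00    -0.25     0.95]
Cofactors of I−A, C_ij = (−1)^(i+j)·(minor ij) (rows/columns in the sector order above):
  C_11 = (0.95)(0.95) − (-0.20)(-0.25) = 0.8525
  C_12 = −[(-0.15)(0.95) − (-0.20)(0.00)] = 0.1425
  C_13 = (-0.15)(-0.25) − (0.95)(0.00) = 0.0375
  C_21 = −[(-0.20)(0.95) − (-0.30)(-0.25)] = 0.2650
  C_22 = (0.60)(0.95) − (-0.30)(0.00) = 0.5700
  C_23 = −[(0.60)(-0.25) − (-0.20)(0.00)] = 0.1500
  C_31 = (-0.20)(-0.20) − (-0.30)(0.95) = 0.3250
  C_32 = −[(0.60)(-0.20) − (-0.30)(-0.15)] = 0.1650
  C_33 = (0.60)(0.95) − (-0.20)(-0.15) = 0.5400
det(I−A) = Σ_j (I−A)_1j·C_1j = (0.60)(0.8525) + (-0.20)(0.1425) + (-0.30)(0.0375) = 0.47175
adj(I−A) = Cᵀ =
  [ 0.8525   0.2650   0.3250]
  [ 0.1425   0.5700   0.1650]
  [ 0.0375   0.1500   0.5400]
(I − A)⁻¹ = adj(I−A) / det(I−A) ≈
  [   1.8071     0.5617     0.6889]
  [   0.3021     1.2083     0.3498]
  [   0.0795     0.3180     1.1447]
Δx = (I − A)⁻¹ Δd with Δd having -120 in the Healthcare component and 0 elsewhere.
So Δx_E = L_EH · (-120), where L_EH = adj(I−A)_EH / det(I−A) = 0.1500 / 0.47175.
Δx_E = 0.1500 × (-120) / 0.47175 = -18.00 / 0.47175 ≈ -38.16.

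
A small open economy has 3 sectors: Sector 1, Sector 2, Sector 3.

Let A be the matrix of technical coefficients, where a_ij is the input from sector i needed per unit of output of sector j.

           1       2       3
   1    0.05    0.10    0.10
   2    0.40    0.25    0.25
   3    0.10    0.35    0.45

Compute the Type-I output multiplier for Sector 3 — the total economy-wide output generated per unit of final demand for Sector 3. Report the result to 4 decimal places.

m_3 = 3.9962

I − A =
  [   0.95    -0.10    -0.10]
  [  -0.40     0.75    -0.25]
  [  -0.10    -0.35     0.55]
Cofactors of I−A, C_ij = (−1)^(i+j)·(minor ij) (rows/columns in the sector order above):
  C_11 = (0.75)(0.55) − (-0.25)(-0.35) = 0.3250
  C_12 = −[(-0.40)(0.55) − (-0.25)(-0.10)] = 0.2450
  C_13 = (-0.40)(-0.35) − (0.75)(-0.10) = 0.2150
  C_21 = −[(-0.10)(0.55) − (-0.10)(-0.35)] = 0.0900
  C_22 = (0.95)(0.55) − (-0.10)(-0.10) = 0.5125
  C_23 = −[(0.95)(-0.35) − (-0.10)(-0.10)] = 0.3425
  C_31 = (-0.10)(-0.25) − (-0.10)(0.75) = 0.1000
  C_32 = −[(0.95)(-0.25) − (-0.10)(-0.40)] = 0.2775
  C_33 = (0.95)(0.75) − (-0.10)(-0.40) = 0.6725
det(I−A) = Σ_j (I−A)_1j·C_1j = (0.95)(0.3250) + (-0.10)(0.2450) + (-0.10)(0.2150) = 0.26275
adj(I−A) = Cᵀ =
  [ 0.3250   0.0900   0.1000]
  [ 0.2450   0.5125   0.2775]
  [ 0.2150   0.3425   0.6725]
(I − A)⁻¹ = adj(I−A) / det(I−A) ≈
  [   1.23692     0.34253     0.38059]
  [   0.93245     1.95052     1.05614]
  [   0.81827     1.30352     2.55947]
The output multiplier for sector j is the column-j sum of the Leontief inverse (I − A)⁻¹ = adj(I−A) / det(I−A).
Column 3 of adj(I−A): (0.1000, 0.2775, 0.6725); det(I−A) = 0.26275.
m_3 = (0.1000 + 0.2775 + 0.6725) / 0.26275 = 1.05 / 0.26275 ≈ 3.9962.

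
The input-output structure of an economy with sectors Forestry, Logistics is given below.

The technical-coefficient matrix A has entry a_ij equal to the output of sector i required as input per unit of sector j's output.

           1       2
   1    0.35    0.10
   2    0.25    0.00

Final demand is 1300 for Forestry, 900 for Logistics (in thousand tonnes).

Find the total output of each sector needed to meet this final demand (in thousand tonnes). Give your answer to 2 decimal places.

I − A =
  [   0.65    -0.10]
  [  -0.25     1.00]
det(I−A) = (0.65)(1.00) − (-0.10)(-0.25) = 0.6250
adj(I−A) = [[1.00, 0.10], [0.25, 0.65]]
(I − A)⁻¹ = adj(I−A) / det(I−A) ≈
  [   1.6000     0.1600]
  [   0.4000     1.0400]
x = (I − A)⁻¹ d = adj(I−A)·d / det(I−A), with det(I−A) = 0.6250:
  x_1 = (1.00·1300 + 0.10·900) / 0.6250 = 1390.00 / 0.6250 = 2224.00
  x_2 = (0.25·1300 + 0.65·900) / 0.6250 = 910.00 / 0.6250 = 1456.00

x_1 = 2224.00, x_2 = 1456.00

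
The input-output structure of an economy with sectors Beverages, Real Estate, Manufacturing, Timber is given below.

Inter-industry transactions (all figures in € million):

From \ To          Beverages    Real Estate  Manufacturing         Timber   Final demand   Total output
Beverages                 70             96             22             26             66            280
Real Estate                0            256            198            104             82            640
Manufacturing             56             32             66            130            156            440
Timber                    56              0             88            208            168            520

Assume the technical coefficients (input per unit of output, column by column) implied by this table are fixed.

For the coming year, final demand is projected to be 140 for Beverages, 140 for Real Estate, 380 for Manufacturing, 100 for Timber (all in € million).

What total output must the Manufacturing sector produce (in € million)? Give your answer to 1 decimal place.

x_M = 796.3

Technical coefficients a_ij = z_ij / X_j:
  a_BB = 70/280 = 0.25, a_RB = 0/280 = 0.00, a_MB = 56/280 = 0.20, a_TB = 56/280 = 0.20
  a_BR = 96/640 = 0.15, a_RR = 256/640 = 0.40, a_MR = 32/640 = 0.05, a_TR = 0/640 = 0.00
  a_BM = 22/440 = 0.05, a_RM = 198/440 = 0.45, a_MM = 66/440 = 0.15, a_TM = 88/440 = 0.20
  a_BT = 26/520 = 0.05, a_RT = 104/520 = 0.20, a_MT = 130/520 = 0.25, a_TT = 208/520 = 0.40
I − A =
  [   0.75    -0.15    -0.05    -0.05]
  [   0.00     0.60    -0.45    -0.20]
  [  -0.20    -0.05     0.85    -0.25]
  [  -0.20     0.00    -0.20     0.60]
Compute the cofactors C_ij = (−1)^(i+j)·(3×3 minor ij) of I−A; the adjugate is their transpose:
adj(I−A) = Cᵀ =
  [ 0.260500   0.071000   0.070500   0.074750]
  [ 0.118500   0.326000   0.230000   0.214375]
  [ 0.104000   0.047500   0.258000   0.132000]
  [ 0.121500   0.039500   0.109500   0.346125]
det(I−A) = Σ_j (I−A)_1j·C_1j = (0.75)(0.260500) + (-0.15)(0.118500) + (-0.05)(0.104000) + (-0.05)(0.121500) = 0.166325
(I − A)⁻¹ = adj(I−A) / det(I−A) ≈
  [   1.5662     0.4269     0.4239     0.4494]
  [   0.7125     1.9600     1.3828     1.2889]
  [   0.6253     0.2856     1.5512     0.7936]
  [   0.7305     0.2375     0.6583     2.0810]
x = (I − A)⁻¹ d = adj(I−A)·d / det(I−A), with det(I−A) = 0.166325:
  x_B = (0.260500·140 + 0.071000·140 + 0.070500·380 + 0.074750·100) / 0.166325 = 80.675 / 0.166325 ≈ 485.0
  x_R = (0.118500·140 + 0.326000·140 + 0.230000·380 + 0.214375·100) / 0.166325 = 171.0675 / 0.166325 ≈ 1028.5
  x_M = (0.104000·140 + 0.047500·140 + 0.258000·380 + 0.132000·100) / 0.166325 = 132.45 / 0.166325 ≈ 796.3
  x_T = (0.121500·140 + 0.039500·140 + 0.109500·380 + 0.346125·100) / 0.166325 = 98.7625 / 0.166325 ≈ 593.8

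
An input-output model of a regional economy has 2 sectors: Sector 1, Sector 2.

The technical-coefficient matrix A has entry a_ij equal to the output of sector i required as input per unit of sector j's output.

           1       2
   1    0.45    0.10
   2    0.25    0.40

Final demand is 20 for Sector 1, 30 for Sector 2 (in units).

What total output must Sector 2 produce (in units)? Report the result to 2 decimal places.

I − A =
  [   0.55    -0.10]
  [  -0.25     0.60]
det(I−A) = (0.55)(0.60) − (-0.10)(-0.25) = 0.3050
adj(I−A) = [[0.60, 0.10], [0.25, 0.55]]
(I − A)⁻¹ = adj(I−A) / det(I−A) ≈
  [   1.9672     0.3279]
  [   0.8197     1.8033]
x = (I − A)⁻¹ d = adj(I−A)·d / det(I−A), with det(I−A) = 0.3050:
  x_1 = (0.60·20 + 0.10·30) / 0.3050 = 15.00 / 0.3050 ≈ 49.18
  x_2 = (0.25·20 + 0.55·30) / 0.3050 = 21.50 / 0.3050 ≈ 70.49

x_2 = 70.49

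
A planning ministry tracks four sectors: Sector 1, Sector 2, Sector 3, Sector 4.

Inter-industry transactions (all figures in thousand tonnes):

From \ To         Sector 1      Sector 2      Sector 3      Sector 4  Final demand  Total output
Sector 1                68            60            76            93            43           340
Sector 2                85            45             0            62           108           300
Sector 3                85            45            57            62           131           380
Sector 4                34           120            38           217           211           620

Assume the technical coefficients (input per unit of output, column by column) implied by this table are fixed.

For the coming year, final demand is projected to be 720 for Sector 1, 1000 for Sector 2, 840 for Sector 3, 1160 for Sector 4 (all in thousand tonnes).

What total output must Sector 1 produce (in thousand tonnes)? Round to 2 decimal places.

Technical coefficients a_ij = z_ij / X_j:
  a_11 = 68/340 = 0.20, a_21 = 85/340 = 0.25, a_31 = 85/340 = 0.25, a_41 = 34/340 = 0.10
  a_12 = 60/300 = 0.20, a_22 = 45/300 = 0.15, a_32 = 45/300 = 0.15, a_42 = 120/300 = 0.40
  a_13 = 76/380 = 0.20, a_23 = 0/380 = 0.00, a_33 = 57/380 = 0.15, a_43 = 38/380 = 0.10
  a_14 = 93/620 = 0.15, a_24 = 62/620 = 0.10, a_34 = 62/620 = 0.10, a_44 = 217/620 = 0.35
I − A =
  [   0.80    -0.20    -0.20    -0.15]
  [  -0.25     0.85     0.00    -0.10]
  [  -0.25    -0.15     0.85    -0.10]
  [  -0.10    -0.40    -0.10     0.65]
Compute the cofactors C_ij = (−1)^(i+j)·(3×3 minor ij) of I−A; the adjugate is their transpose:
adj(I−A) = Cᵀ =
  [ 0.425625   0.189250   0.117250   0.145375]
  [ 0.146625   0.383000   0.046250   0.099875]
  [ 0.172500   0.157250   0.347750   0.117500]
  [ 0.182250   0.289000   0.100000   0.485500]
det(I−A) = Σ_j (I−A)_1j·C_1j = (0.80)(0.425625) + (-0.20)(0.146625) + (-0.20)(0.172500) + (-0.15)(0.182250) = 0.2493375
(I − A)⁻¹ = adj(I−A) / det(I−A) ≈
  [   1.7070     0.7590     0.4702     0.5830]
  [   0.5881     1.5361     0.1855     0.4006]
  [   0.6918     0.6307     1.3947     0.4712]
  [   0.7309     1.1591     0.4011     1.9472]
x = (I − A)⁻¹ d = adj(I−A)·d / det(I−A), with det(I−A) = 0.2493375:
  x_1 = (0.425625·720 + 0.189250·1000 + 0.117250·840 + 0.145375·1160) / 0.2493375 = 762.825 / 0.2493375 ≈ 3059.41
  x_2 = (0.146625·720 + 0.383000·1000 + 0.046250·840 + 0.099875·1160) / 0.2493375 = 643.275 / 0.2493375 ≈ 2579.94
  x_3 = (0.172500·720 + 0.157250·1000 + 0.347750·840 + 0.117500·1160) / 0.2493375 = 709.86 / 0.2493375 ≈ 2846.98
  x_4 = (0.182250·720 + 0.289000·1000 + 0.100000·840 + 0.485500·1160) / 0.2493375 = 1067.40 / 0.2493375 ≈ 4280.94

x_1 = 3059.41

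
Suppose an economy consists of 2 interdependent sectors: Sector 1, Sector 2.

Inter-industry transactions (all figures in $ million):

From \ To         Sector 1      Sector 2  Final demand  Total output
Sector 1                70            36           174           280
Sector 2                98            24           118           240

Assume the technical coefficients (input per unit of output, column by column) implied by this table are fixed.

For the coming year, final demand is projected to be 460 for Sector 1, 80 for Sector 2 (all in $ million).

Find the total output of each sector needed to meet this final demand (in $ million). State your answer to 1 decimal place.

x_1 = 684.3, x_2 = 355.0

Technical coefficients a_ij = z_ij / X_j:
  a_11 = 70/280 = 0.25, a_21 = 98/280 = 0.35
  a_12 = 36/240 = 0.15, a_22 = 24/240 = 0.10
I − A =
  [   0.75    -0.15]
  [  -0.35     0.90]
det(I−A) = (0.75)(0.90) − (-0.15)(-0.35) = 0.6225
adj(I−A) = [[0.90, 0.15], [0.35, 0.75]]
(I − A)⁻¹ = adj(I−A) / det(I−A) ≈
  [   1.4458     0.2410]
  [   0.5622     1.2048]
x = (I − A)⁻¹ d = adj(I−A)·d / det(I−A), with det(I−A) = 0.6225:
  x_1 = (0.90·460 + 0.15·80) / 0.6225 = 426.00 / 0.6225 ≈ 684.3
  x_2 = (0.35·460 + 0.75·80) / 0.6225 = 221.00 / 0.6225 ≈ 355.0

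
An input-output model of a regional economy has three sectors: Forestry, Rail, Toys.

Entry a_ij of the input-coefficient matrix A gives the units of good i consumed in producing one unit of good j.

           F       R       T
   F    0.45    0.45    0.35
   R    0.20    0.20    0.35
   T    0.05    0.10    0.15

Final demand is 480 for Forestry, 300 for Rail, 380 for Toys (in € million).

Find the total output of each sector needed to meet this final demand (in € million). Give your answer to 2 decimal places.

x_F = 2410.43, x_R = 1302.26, x_T = 742.06

I − A =
  [   0.55    -0.45    -0.35]
  [  -0.20     0.80    -0.35]
  [  -0.05    -0.10     0.85]
Cofactors of I−A, C_ij = (−1)^(i+j)·(minor ij) (rows/columns in the sector order above):
  C_11 = (0.80)(0.85) − (-0.35)(-0.10) = 0.6450
  C_12 = −[(-0.20)(0.85) − (-0.35)(-0.05)] = 0.1875
  C_13 = (-0.20)(-0.10) − (0.80)(-0.05) = 0.0600
  C_21 = −[(-0.45)(0.85) − (-0.35)(-0.10)] = 0.4175
  C_22 = (0.55)(0.85) − (-0.35)(-0.05) = 0.4500
  C_23 = −[(0.55)(-0.10) − (-0.45)(-0.05)] = 0.0775
  C_31 = (-0.45)(-0.35) − (-0.35)(0.80) = 0.4375
  C_32 = −[(0.55)(-0.35) − (-0.35)(-0.20)] = 0.2625
  C_33 = (0.55)(0.80) − (-0.45)(-0.20) = 0.3500
det(I−A) = Σ_j (I−A)_1j·C_1j = (0.55)(0.6450) + (-0.45)(0.1875) + (-0.35)(0.0600) = 0.249375
adj(I−A) = Cᵀ =
  [ 0.6450   0.4175   0.4375]
  [ 0.1875   0.4500   0.2625]
  [ 0.0600   0.0775   0.3500]
(I − A)⁻¹ = adj(I−A) / det(I−A) ≈
  [   2.5865     1.6742     1.7544]
  [   0.7519     1.8045     1.0526]
  [   0.2406     0.3108     1.4035]
x = (I − A)⁻¹ d = adj(I−A)·d / det(I−A), with det(I−A) = 0.249375:
  x_F = (0.6450·480 + 0.4175·300 + 0.4375·380) / 0.249375 = 601.10 / 0.249375 ≈ 2410.43
  x_R = (0.1875·480 + 0.4500·300 + 0.2625·380) / 0.249375 = 324.75 / 0.249375 ≈ 1302.26
  x_T = (0.0600·480 + 0.0775·300 + 0.3500·380) / 0.249375 = 185.05 / 0.249375 ≈ 742.06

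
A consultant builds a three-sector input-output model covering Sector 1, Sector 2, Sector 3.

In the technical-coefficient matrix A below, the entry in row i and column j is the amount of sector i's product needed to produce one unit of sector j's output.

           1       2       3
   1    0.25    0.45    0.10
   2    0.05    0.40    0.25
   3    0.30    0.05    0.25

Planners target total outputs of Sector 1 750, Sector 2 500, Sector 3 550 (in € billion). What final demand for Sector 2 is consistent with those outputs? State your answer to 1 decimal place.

I − A =
  [   0.75    -0.45    -0.10]
  [  -0.05     0.60    -0.25]
  [  -0.30    -0.05     0.75]
d = (I − A) x:
  d_1 = (+0.75)·750 + (-0.45)·500 + (-0.10)·550 = 282.5
  d_2 = (-0.05)·750 + (+0.60)·500 + (-0.25)·550 = 125.0
  d_3 = (-0.30)·750 + (-0.05)·500 + (+0.75)·550 = 162.5

d_2 = 125.0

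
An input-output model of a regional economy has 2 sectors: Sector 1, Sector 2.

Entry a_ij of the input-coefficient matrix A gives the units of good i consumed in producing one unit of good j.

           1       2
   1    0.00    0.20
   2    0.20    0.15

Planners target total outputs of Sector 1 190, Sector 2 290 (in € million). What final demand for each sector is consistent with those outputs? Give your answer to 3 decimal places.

d_1 = 132.000, d_2 = 208.500

I − A =
  [   1.00    -0.20]
  [  -0.20     0.85]
d = (I − A) x:
  d_1 = (+1.00)·190 + (-0.20)·290 = 132.000
  d_2 = (-0.20)·190 + (+0.85)·290 = 208.500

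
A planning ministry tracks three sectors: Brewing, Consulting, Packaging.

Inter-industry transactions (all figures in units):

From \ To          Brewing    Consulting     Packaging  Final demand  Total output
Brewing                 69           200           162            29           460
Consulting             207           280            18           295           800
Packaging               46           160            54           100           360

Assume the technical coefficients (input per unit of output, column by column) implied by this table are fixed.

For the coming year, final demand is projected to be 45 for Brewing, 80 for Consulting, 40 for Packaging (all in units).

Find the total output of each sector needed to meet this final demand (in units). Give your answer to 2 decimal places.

Technical coefficients a_ij = z_ij / X_j:
  a_BB = 69/460 = 0.15, a_CB = 207/460 = 0.45, a_PB = 46/460 = 0.10
  a_BC = 200/800 = 0.25, a_CC = 280/800 = 0.35, a_PC = 160/800 = 0.20
  a_BP = 162/360 = 0.45, a_CP = 18/360 = 0.05, a_PP = 54/360 = 0.15
I − A =
  [   0.85    -0.25    -0.45]
  [  -0.45     0.65    -0.05]
  [  -0.10    -0.20     0.85]
Cofactors of I−A, C_ij = (−1)^(i+j)·(minor ij) (rows/columns in the sector order above):
  C_11 = (0.65)(0.85) − (-0.05)(-0.20) = 0.5425
  C_12 = −[(-0.45)(0.85) − (-0.05)(-0.10)] = 0.3875
  C_13 = (-0.45)(-0.20) − (0.65)(-0.10) = 0.1550
  C_21 = −[(-0.25)(0.85) − (-0.45)(-0.20)] = 0.3025
  C_22 = (0.85)(0.85) − (-0.45)(-0.10) = 0.6775
  C_23 = −[(0.85)(-0.20) − (-0.25)(-0.10)] = 0.1950
  C_31 = (-0.25)(-0.05) − (-0.45)(0.65) = 0.3050
  C_32 = −[(0.85)(-0.05) − (-0.45)(-0.45)] = 0.2450
  C_33 = (0.85)(0.65) − (-0.25)(-0.45) = 0.4400
det(I−A) = Σ_j (I−A)_1j·C_1j = (0.85)(0.5425) + (-0.25)(0.3875) + (-0.45)(0.1550) = 0.2945
adj(I−A) = Cᵀ =
  [ 0.5425   0.3025   0.3050]
  [ 0.3875   0.6775   0.2450]
  [ 0.1550   0.1950   0.4400]
(I − A)⁻¹ = adj(I−A) / det(I−A) ≈
  [   1.8421     1.0272     1.0357]
  [   1.3158     2.3005     0.8319]
  [   0.5263     0.6621     1.4941]
x = (I − A)⁻¹ d = adj(I−A)·d / det(I−A), with det(I−A) = 0.2945:
  x_B = (0.5425·45 + 0.3025·80 + 0.3050·40) / 0.2945 = 60.8125 / 0.2945 ≈ 206.49
  x_C = (0.3875·45 + 0.6775·80 + 0.2450·40) / 0.2945 = 81.4375 / 0.2945 ≈ 276.53
  x_P = (0.1550·45 + 0.1950·80 + 0.4400·40) / 0.2945 = 40.175 / 0.2945 ≈ 136.42

x_B = 206.49, x_C = 276.53, x_P = 136.42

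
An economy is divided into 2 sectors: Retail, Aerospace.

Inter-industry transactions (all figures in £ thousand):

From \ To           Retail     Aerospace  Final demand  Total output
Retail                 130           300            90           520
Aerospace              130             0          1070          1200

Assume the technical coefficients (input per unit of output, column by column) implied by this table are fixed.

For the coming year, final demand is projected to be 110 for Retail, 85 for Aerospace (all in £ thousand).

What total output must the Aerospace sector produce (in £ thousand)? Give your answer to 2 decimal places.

Technical coefficients a_ij = z_ij / X_j:
  a_11 = 130/520 = 0.25, a_21 = 130/520 = 0.25
  a_12 = 300/1200 = 0.25, a_22 = 0/1200 = 0.00
I − A =
  [   0.75    -0.25]
  [  -0.25     1.00]
det(I−A) = (0.75)(1.00) − (-0.25)(-0.25) = 0.6875
adj(I−A) = [[1.00, 0.25], [0.25, 0.75]]
(I − A)⁻¹ = adj(I−A) / det(I−A) ≈
  [   1.4545     0.3636]
  [   0.3636     1.0909]
x = (I − A)⁻¹ d = adj(I−A)·d / det(I−A), with det(I−A) = 0.6875:
  x_1 = (1.00·110 + 0.25·85) / 0.6875 = 131.25 / 0.6875 ≈ 190.91
  x_2 = (0.25·110 + 0.75·85) / 0.6875 = 91.25 / 0.6875 ≈ 132.73

x_2 = 132.73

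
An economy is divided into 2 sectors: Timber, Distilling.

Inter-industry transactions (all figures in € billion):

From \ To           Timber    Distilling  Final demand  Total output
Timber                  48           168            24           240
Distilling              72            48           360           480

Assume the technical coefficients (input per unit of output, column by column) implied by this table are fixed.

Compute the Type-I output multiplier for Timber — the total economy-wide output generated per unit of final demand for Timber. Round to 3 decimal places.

Technical coefficients a_ij = z_ij / X_j:
  a_TT = 48/240 = 0.20, a_DT = 72/240 = 0.30
  a_TD = 168/480 = 0.35, a_DD = 48/480 = 0.10
I − A =
  [   0.80    -0.35]
  [  -0.30     0.90]
det(I−A) = (0.80)(0.90) − (-0.35)(-0.30) = 0.6150
adj(I−A) = [[0.90, 0.35], [0.30, 0.80]]
(I − A)⁻¹ = adj(I−A) / det(I−A) ≈
  [   1.4634     0.5691]
  [   0.4878     1.3008]
The output multiplier for sector j is the column-j sum of the Leontief inverse (I − A)⁻¹ = adj(I−A) / det(I−A).
Column T of adj(I−A): (0.90, 0.30); det(I−A) = 0.6150.
m_T = (0.90 + 0.30) / 0.6150 = 1.20 / 0.6150 ≈ 1.951.

m_T = 1.951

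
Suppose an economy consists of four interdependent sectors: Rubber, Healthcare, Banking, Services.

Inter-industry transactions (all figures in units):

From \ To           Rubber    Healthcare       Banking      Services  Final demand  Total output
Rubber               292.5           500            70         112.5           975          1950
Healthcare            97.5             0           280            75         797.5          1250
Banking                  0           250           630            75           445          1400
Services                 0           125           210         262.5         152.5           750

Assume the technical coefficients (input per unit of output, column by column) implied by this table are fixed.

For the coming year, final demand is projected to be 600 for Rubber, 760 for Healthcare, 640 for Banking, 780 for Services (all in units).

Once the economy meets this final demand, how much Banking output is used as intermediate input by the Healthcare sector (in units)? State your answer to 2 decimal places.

Technical coefficients a_ij = z_ij / X_j:
  a_RR = 292.5/1950 = 0.15, a_HR = 97.5/1950 = 0.05, a_BR = 0/1950 = 0.00, a_SR = 0/1950 = 0.00
  a_RH = 500/1250 = 0.40, a_HH = 0/1250 = 0.00, a_BH = 250/1250 = 0.20, a_SH = 125/1250 = 0.10
  a_RB = 70/1400 = 0.05, a_HB = 280/1400 = 0.20, a_BB = 630/1400 = 0.45, a_SB = 210/1400 = 0.15
  a_RS = 112.5/750 = 0.15, a_HS = 75/750 = 0.10, a_BS = 75/750 = 0.10, a_SS = 262.5/750 = 0.35
I − A =
  [   0.85    -0.40    -0.05    -0.15]
  [  -0.05     1.00    -0.20    -0.10]
  [   0.00    -0.20     0.55    -0.10]
  [   0.00    -0.10    -0.15     0.65]
Compute the cofactors C_ij = (−1)^(i+j)·(3×3 minor ij) of I−A; the adjugate is their transpose:
adj(I−A) = Cᵀ =
  [ 0.306000   0.156750   0.115500   0.112500]
  [ 0.017125   0.291125   0.126000   0.068125]
  [ 0.007000   0.119000   0.530250   0.101500]
  [ 0.004250   0.072250   0.141750   0.422000]
det(I−A) = Σ_j (I−A)_1j·C_1j = (0.85)(0.306000) + (-0.40)(0.017125) + (-0.05)(0.007000) + (-0.15)(0.004250) = 0.2522625
(I − A)⁻¹ = adj(I−A) / det(I−A) ≈
  [   1.2130     0.6214     0.4579     0.4460]
  [   0.0679     1.1541     0.4995     0.2701]
  [   0.0277     0.4717     2.1020     0.4024]
  [   0.0168     0.2864     0.5619     1.6729]
First solve x = (I − A)⁻¹ d = adj(I−A)·d / det(I−A); in particular x_H = (0.017125·600 + 0.291125·760 + 0.126000·640 + 0.068125·780) / 0.2522625 = 365.3075 / 0.2522625 ≈ 1448.1245.
Intermediate flow from B to H: z_BH = a_BH · x_H = 0.20 × 365.3075 / 0.2522625 = 73.0615 / 0.2522625 ≈ 289.62.

z_BH = 289.62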